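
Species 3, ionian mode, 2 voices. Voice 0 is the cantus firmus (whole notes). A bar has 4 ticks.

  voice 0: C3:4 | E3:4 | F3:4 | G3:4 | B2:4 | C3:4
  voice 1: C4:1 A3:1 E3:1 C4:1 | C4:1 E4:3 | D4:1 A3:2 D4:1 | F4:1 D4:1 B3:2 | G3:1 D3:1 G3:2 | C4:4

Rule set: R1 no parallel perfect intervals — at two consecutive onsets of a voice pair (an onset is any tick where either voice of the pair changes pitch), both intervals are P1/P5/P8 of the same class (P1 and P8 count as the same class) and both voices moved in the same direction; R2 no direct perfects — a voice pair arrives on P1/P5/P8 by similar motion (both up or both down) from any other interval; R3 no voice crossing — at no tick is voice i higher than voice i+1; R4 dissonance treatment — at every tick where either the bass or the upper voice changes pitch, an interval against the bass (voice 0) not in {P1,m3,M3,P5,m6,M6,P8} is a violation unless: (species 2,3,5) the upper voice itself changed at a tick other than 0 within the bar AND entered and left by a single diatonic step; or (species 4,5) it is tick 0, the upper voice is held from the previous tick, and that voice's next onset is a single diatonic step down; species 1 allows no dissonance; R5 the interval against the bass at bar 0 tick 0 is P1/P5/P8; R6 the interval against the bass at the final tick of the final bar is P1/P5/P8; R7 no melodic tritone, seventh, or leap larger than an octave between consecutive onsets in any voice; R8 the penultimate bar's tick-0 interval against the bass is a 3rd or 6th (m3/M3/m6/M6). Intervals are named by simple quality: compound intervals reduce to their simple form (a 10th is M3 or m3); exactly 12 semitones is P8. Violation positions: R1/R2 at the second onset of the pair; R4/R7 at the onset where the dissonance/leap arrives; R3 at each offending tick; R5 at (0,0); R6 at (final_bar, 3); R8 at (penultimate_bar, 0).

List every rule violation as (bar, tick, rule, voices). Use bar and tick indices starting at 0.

(3, 0, R4, (0, 1))
(5, 0, R2, (0, 1))

bar 0: v0=C3 v1=C4 downbeat P8
bar 1: v0=E3 v1=C4 downbeat m6
bar 2: v0=F3 v1=D4 downbeat M6
bar 3: v0=G3 v1=F4 downbeat m7
bar 4: v0=B2 v1=G3 downbeat m6
bar 5: v0=C3 v1=C4 downbeat P8
  -> R4 @ bar 3 tick 0 v(0, 1): G3/F4 m7 untreated
  -> R2 @ bar 5 tick 0 v(0, 1): B2/G3 m6 -> C3/C4 P8 similar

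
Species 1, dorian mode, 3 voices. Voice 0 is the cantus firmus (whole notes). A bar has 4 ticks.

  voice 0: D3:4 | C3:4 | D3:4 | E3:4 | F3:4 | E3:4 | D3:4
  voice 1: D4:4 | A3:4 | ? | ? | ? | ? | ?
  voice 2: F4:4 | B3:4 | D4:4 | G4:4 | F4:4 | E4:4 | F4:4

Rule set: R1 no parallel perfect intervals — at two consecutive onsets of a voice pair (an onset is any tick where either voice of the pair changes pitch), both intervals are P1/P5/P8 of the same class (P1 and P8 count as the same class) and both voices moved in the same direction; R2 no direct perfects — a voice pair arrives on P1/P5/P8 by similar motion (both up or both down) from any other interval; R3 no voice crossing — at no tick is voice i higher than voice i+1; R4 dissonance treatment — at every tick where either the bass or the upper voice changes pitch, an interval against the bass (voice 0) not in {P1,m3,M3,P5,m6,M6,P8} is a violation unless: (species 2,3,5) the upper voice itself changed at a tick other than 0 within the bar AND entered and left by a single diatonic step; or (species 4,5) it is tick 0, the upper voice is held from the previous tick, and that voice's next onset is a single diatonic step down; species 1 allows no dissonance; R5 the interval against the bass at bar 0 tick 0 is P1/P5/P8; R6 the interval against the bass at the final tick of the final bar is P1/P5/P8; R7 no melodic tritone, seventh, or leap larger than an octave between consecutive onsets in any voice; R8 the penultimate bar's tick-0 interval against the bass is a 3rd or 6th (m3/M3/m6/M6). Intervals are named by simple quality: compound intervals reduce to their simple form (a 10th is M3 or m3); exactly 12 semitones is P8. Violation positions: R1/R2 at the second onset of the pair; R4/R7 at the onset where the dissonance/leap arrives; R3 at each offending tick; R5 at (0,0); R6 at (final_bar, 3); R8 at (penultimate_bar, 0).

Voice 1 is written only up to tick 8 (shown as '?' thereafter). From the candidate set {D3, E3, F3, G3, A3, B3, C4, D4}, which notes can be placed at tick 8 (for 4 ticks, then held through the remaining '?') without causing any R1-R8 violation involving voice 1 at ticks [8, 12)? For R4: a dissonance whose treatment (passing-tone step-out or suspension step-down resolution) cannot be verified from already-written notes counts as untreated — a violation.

D3: legal
E3: violates R4
F3: legal
G3: violates R4
A3: legal
B3: legal
C4: violates R4
D4: violates R2

{A3, B3, D3, F3}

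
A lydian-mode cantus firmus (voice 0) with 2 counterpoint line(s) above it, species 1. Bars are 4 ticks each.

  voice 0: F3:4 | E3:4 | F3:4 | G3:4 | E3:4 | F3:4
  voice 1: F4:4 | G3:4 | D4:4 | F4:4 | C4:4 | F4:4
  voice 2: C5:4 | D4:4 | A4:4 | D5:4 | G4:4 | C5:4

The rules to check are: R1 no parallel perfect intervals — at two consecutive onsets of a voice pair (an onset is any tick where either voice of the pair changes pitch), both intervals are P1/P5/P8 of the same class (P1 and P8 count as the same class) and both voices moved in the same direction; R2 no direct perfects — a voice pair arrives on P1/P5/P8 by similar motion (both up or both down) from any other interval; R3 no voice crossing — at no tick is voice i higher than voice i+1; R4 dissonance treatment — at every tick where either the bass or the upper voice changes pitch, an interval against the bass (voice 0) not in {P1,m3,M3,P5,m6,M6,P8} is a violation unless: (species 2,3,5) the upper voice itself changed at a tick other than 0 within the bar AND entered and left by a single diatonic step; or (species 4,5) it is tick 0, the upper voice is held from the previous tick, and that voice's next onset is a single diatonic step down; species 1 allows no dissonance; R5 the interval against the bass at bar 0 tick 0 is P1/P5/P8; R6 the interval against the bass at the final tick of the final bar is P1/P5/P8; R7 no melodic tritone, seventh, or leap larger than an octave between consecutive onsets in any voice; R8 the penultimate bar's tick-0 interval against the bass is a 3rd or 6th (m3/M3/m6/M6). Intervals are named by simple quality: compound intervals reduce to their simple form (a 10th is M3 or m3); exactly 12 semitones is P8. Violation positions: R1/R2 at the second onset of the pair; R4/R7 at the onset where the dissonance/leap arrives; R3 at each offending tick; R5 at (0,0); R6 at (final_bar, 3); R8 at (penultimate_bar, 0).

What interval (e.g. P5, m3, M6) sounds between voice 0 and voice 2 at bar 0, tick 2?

voice 0=F3 voice 2=C5 -> P5

P5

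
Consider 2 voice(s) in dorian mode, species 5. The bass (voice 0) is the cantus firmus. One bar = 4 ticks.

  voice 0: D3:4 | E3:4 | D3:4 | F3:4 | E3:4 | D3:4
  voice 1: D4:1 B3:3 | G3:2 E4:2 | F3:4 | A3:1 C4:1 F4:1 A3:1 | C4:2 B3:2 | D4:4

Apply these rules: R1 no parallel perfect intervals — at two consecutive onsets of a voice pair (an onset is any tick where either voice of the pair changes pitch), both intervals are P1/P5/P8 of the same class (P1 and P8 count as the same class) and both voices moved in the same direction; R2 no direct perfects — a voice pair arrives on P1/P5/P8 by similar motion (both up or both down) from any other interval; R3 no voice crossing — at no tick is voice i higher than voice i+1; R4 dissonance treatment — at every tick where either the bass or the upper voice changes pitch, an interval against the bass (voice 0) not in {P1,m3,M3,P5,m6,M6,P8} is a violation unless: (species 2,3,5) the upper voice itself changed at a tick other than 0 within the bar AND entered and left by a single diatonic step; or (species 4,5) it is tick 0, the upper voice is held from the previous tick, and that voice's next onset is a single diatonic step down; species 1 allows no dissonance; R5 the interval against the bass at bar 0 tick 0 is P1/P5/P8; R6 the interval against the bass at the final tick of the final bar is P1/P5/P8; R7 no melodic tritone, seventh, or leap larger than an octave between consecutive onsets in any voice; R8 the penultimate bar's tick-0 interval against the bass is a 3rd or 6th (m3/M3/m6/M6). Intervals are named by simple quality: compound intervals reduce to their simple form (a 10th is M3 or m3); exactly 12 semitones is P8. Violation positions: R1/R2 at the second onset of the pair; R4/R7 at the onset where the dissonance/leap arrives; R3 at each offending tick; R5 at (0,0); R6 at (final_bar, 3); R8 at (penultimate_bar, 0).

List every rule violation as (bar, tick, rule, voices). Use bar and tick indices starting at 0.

(2, 0, R7, (1,))

bar 0: v0=D3 v1=D4 downbeat P8
bar 1: v0=E3 v1=G3 downbeat m3
bar 2: v0=D3 v1=F3 downbeat m3
bar 3: v0=F3 v1=A3 downbeat M3
bar 4: v0=E3 v1=C4 downbeat m6
bar 5: v0=D3 v1=D4 downbeat P8
  -> R7 @ bar 2 tick 0 v(1,): E4->F3 leap 11st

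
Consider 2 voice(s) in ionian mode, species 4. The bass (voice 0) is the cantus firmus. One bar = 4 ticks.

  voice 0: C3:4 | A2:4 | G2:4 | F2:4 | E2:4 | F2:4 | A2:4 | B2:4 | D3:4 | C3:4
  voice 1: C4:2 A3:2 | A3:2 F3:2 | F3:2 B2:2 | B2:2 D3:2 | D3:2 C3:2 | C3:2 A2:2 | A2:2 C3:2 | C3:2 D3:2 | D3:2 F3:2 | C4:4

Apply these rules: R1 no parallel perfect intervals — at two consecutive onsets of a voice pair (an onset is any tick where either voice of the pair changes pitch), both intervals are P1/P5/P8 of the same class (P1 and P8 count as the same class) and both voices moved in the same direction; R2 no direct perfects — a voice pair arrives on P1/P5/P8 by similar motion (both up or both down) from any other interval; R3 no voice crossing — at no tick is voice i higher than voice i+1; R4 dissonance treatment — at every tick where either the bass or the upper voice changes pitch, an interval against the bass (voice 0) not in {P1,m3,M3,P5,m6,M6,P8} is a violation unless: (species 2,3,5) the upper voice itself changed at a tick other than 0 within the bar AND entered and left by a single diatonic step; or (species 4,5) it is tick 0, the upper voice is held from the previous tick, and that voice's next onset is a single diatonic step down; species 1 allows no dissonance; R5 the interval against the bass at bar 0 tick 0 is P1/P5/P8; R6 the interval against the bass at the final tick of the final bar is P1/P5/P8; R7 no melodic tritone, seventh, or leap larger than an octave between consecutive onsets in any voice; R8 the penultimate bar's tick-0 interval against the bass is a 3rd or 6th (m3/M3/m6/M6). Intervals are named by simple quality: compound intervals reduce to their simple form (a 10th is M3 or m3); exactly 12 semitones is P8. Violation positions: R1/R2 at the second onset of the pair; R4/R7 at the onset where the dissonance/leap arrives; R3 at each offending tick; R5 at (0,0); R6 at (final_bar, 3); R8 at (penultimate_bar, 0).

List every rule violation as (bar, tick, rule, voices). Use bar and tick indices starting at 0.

bar 0: v0=C3 v1=C4 downbeat P8
bar 1: v0=A2 v1=A3 downbeat P8
bar 2: v0=G2 v1=F3 downbeat m7
bar 3: v0=F2 v1=B2 downbeat TT
bar 4: v0=E2 v1=D3 downbeat m7
bar 5: v0=F2 v1=C3 downbeat P5
bar 6: v0=A2 v1=A2 downbeat P1
bar 7: v0=B2 v1=C3 downbeat m2
bar 8: v0=D3 v1=D3 downbeat P1
bar 9: v0=C3 v1=C4 downbeat P8
  -> R4 @ bar 2 tick 0 v(0, 1): G2/F3 m7 untreated
  -> R7 @ bar 2 tick 2 v(1,): F3->B2 leap 6st
  -> R4 @ bar 3 tick 0 v(0, 1): F2/B2 TT untreated
  -> R4 @ bar 7 tick 0 v(0, 1): B2/C3 m2 untreated
  -> R8 @ bar 8 tick 0 v(0, 1): penult P1 not 3rd/6th

(2, 0, R4, (0, 1))
(2, 2, R7, (1,))
(3, 0, R4, (0, 1))
(7, 0, R4, (0, 1))
(8, 0, R8, (0, 1))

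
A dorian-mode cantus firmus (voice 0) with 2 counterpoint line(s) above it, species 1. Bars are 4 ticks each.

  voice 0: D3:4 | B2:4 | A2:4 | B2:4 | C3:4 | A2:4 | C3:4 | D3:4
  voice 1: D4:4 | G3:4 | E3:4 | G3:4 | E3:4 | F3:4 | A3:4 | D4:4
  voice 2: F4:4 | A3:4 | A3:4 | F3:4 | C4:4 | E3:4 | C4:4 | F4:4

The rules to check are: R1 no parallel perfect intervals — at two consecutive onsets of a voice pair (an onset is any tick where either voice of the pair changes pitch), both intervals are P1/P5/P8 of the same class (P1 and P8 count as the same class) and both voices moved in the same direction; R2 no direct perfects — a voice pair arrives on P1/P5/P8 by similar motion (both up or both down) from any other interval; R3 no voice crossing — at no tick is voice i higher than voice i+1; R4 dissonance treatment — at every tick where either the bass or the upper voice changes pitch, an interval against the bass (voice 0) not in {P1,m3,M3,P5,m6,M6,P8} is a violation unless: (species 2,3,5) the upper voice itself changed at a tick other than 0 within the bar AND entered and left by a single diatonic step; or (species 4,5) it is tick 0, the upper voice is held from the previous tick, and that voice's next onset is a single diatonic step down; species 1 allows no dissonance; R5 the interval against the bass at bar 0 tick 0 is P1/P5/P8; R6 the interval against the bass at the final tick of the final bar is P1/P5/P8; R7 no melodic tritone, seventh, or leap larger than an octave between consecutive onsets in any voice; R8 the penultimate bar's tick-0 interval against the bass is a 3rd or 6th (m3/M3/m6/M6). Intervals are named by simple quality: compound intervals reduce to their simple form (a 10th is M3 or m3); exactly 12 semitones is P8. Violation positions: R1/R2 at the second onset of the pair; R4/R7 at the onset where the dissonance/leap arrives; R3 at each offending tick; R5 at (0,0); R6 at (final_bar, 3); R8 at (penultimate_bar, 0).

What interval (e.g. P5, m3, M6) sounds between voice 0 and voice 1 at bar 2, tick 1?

voice 0=A2 voice 1=E3 -> P5

P5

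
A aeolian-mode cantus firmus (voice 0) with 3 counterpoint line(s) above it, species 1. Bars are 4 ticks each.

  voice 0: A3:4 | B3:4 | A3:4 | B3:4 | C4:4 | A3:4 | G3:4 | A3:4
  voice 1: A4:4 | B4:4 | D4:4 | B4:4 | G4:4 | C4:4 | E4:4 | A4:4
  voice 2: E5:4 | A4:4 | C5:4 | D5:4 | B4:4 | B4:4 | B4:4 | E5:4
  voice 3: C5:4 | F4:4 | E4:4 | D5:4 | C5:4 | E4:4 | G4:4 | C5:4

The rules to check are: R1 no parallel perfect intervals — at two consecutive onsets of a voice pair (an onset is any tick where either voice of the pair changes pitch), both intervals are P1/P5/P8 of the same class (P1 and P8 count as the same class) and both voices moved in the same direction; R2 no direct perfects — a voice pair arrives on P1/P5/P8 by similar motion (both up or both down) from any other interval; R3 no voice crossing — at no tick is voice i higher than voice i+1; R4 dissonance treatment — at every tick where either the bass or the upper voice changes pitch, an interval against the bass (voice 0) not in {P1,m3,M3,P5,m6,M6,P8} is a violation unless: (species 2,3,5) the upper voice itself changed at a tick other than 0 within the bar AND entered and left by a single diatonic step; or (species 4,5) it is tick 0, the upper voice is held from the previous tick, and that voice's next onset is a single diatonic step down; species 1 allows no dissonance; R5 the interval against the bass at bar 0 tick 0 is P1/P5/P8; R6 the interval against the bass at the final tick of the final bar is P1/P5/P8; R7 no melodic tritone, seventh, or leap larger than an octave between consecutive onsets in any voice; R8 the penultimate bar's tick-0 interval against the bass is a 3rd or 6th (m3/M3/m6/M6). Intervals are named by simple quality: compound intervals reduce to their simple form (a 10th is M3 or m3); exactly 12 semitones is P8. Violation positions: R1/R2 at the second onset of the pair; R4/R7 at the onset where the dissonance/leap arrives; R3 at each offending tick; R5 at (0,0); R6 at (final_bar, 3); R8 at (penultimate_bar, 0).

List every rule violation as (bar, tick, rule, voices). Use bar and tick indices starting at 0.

(0, 0, R3, (2, 3))
(0, 0, R5, (0, 3))
(0, 1, R3, (2, 3))
(0, 2, R3, (2, 3))
(0, 3, R3, (2, 3))
(1, 0, R1, (0, 1))
(1, 0, R3, (1, 2))
(1, 0, R3, (2, 3))
(1, 0, R4, (0, 2))
(1, 0, R4, (0, 3))
(1, 1, R3, (1, 2))
(1, 1, R3, (2, 3))
(1, 2, R3, (1, 2))
(1, 2, R3, (2, 3))
(1, 3, R3, (1, 2))
(1, 3, R3, (2, 3))
(2, 0, R2, (0, 3))
(2, 0, R3, (2, 3))
(2, 0, R4, (0, 1))
(2, 1, R3, (2, 3))
(2, 2, R3, (2, 3))
(2, 3, R3, (2, 3))
(3, 0, R2, (0, 1))
(3, 0, R2, (2, 3))
(3, 0, R7, (3,))
(4, 0, R4, (0, 2))
(5, 0, R2, (0, 3))
(5, 0, R3, (2, 3))
(5, 0, R4, (0, 2))
(5, 1, R3, (2, 3))
(5, 2, R3, (2, 3))
(5, 3, R3, (2, 3))
(6, 0, R3, (2, 3))
(6, 0, R8, (0, 3))
(6, 1, R3, (2, 3))
(6, 2, R3, (2, 3))
(6, 3, R3, (2, 3))
(7, 0, R1, (1, 2))
(7, 0, R2, (0, 1))
(7, 0, R2, (0, 2))
(7, 0, R3, (2, 3))
(7, 1, R3, (2, 3))
(7, 2, R3, (2, 3))
(7, 3, R3, (2, 3))
(7, 3, R6, (0, 3))

bar 0: v0=A3 v1=A4 v2=E5 v3=C5 downbeat m3
bar 1: v0=B3 v1=B4 v2=A4 v3=F4 downbeat TT
bar 2: v0=A3 v1=D4 v2=C5 v3=E4 downbeat P5
bar 3: v0=B3 v1=B4 v2=D5 v3=D5 downbeat m3
bar 4: v0=C4 v1=G4 v2=B4 v3=C5 downbeat P8
bar 5: v0=A3 v1=C4 v2=B4 v3=E4 downbeat P5
bar 6: v0=G3 v1=E4 v2=B4 v3=G4 downbeat P8
bar 7: v0=A3 v1=A4 v2=E5 v3=C5 downbeat m3
  -> R3 @ bar 0 tick 0 v(2, 3): E5 above C5
  -> R5 @ bar 0 tick 0 v(0, 3): opens on m3
  -> R3 @ bar 0 tick 1 v(2, 3): E5 above C5
  -> R3 @ bar 0 tick 2 v(2, 3): E5 above C5
  -> R3 @ bar 0 tick 3 v(2, 3): E5 above C5
  -> R1 @ bar 1 tick 0 v(0, 1): A3/A4 P8 -> B3/B4 P8 similar
  -> R3 @ bar 1 tick 0 v(1, 2): B4 above A4
  -> R3 @ bar 1 tick 0 v(2, 3): A4 above F4
  -> R4 @ bar 1 tick 0 v(0, 2): B3/A4 m7 untreated
  -> R4 @ bar 1 tick 0 v(0, 3): B3/F4 TT untreated
  -> R3 @ bar 1 tick 1 v(1, 2): B4 above A4
  -> R3 @ bar 1 tick 1 v(2, 3): A4 above F4
  -> R3 @ bar 1 tick 2 v(1, 2): B4 above A4
  -> R3 @ bar 1 tick 2 v(2, 3): A4 above F4
  -> R3 @ bar 1 tick 3 v(1, 2): B4 above A4
  -> R3 @ bar 1 tick 3 v(2, 3): A4 above F4
  -> R2 @ bar 2 tick 0 v(0, 3): B3/F4 TT -> A3/E4 P5 similar
  -> R3 @ bar 2 tick 0 v(2, 3): C5 above E4
  -> R4 @ bar 2 tick 0 v(0, 1): A3/D4 P4 untreated
  -> R3 @ bar 2 tick 1 v(2, 3): C5 above E4
  -> R3 @ bar 2 tick 2 v(2, 3): C5 above E4
  -> R3 @ bar 2 tick 3 v(2, 3): C5 above E4
  -> R2 @ bar 3 tick 0 v(0, 1): A3/D4 P4 -> B3/B4 P8 similar
  -> R2 @ bar 3 tick 0 v(2, 3): C5/E4 m6 -> D5/D5 P1 similar
  -> R7 @ bar 3 tick 0 v(3,): E4->D5 leap 10st
  -> R4 @ bar 4 tick 0 v(0, 2): C4/B4 M7 untreated
  -> R2 @ bar 5 tick 0 v(0, 3): C4/C5 P8 -> A3/E4 P5 similar
  -> R3 @ bar 5 tick 0 v(2, 3): B4 above E4
  -> R4 @ bar 5 tick 0 v(0, 2): A3/B4 M2 untreated
  -> R3 @ bar 5 tick 1 v(2, 3): B4 above E4
  -> R3 @ bar 5 tick 2 v(2, 3): B4 above E4
  -> R3 @ bar 5 tick 3 v(2, 3): B4 above E4
  -> R3 @ bar 6 tick 0 v(2, 3): B4 above G4
  -> R8 @ bar 6 tick 0 v(0, 3): penult P8 not 3rd/6th
  -> R3 @ bar 6 tick 1 v(2, 3): B4 above G4
  -> R3 @ bar 6 tick 2 v(2, 3): B4 above G4
  -> R3 @ bar 6 tick 3 v(2, 3): B4 above G4
  -> R1 @ bar 7 tick 0 v(1, 2): E4/B4 P5 -> A4/E5 P5 similar
  -> R2 @ bar 7 tick 0 v(0, 1): G3/E4 M6 -> A3/A4 P8 similar
  -> R2 @ bar 7 tick 0 v(0, 2): G3/B4 M3 -> A3/E5 P5 similar
  -> R3 @ bar 7 tick 0 v(2, 3): E5 above C5
  -> R3 @ bar 7 tick 1 v(2, 3): E5 above C5
  -> R3 @ bar 7 tick 2 v(2, 3): E5 above C5
  -> R3 @ bar 7 tick 3 v(2, 3): E5 above C5
  -> R6 @ bar 7 tick 3 v(0, 3): closes on m3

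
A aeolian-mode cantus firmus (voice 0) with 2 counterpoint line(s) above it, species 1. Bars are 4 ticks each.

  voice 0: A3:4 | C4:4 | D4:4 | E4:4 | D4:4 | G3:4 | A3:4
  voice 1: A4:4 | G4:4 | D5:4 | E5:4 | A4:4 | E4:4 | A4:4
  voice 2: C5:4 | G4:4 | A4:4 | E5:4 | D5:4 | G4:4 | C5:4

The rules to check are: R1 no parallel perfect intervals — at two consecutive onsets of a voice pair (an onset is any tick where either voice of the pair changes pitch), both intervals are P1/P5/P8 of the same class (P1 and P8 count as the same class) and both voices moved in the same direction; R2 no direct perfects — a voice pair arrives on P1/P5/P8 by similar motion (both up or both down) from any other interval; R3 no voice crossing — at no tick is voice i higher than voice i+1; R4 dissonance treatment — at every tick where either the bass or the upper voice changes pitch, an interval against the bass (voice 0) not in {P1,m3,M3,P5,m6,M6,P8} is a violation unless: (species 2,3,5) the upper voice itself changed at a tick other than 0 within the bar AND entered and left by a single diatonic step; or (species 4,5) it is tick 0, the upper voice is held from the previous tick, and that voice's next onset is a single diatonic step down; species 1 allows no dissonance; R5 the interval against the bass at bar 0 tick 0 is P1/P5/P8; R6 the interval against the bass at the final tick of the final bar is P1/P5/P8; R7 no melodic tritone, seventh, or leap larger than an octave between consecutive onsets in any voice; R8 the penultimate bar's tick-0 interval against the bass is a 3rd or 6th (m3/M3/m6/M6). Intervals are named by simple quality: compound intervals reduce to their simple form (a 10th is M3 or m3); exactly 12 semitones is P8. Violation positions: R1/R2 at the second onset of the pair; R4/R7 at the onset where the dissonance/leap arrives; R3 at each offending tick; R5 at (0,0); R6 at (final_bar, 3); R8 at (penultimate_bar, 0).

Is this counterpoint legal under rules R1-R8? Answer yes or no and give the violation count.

bar 0: v0=A3 v1=A4 v2=C5 (m3)
bar 1: v0=C4 v1=G4 v2=G4 (P5)
bar 2: v0=D4 v1=D5 v2=A4 (P5)
bar 3: v0=E4 v1=E5 v2=E5 (P8)
bar 4: v0=D4 v1=A4 v2=D5 (P8)
bar 5: v0=G3 v1=E4 v2=G4 (P8)
bar 6: v0=A3 v1=A4 v2=C5 (m3)
  R5 @ bar0.0: opens on m3
  R2 @ bar1.0: A4/C5 m3 -> G4/G4 P1 similar
  R1 @ bar2.0: C4/G4 P5 -> D4/A4 P5 similar
  R2 @ bar2.0: C4/G4 P5 -> D4/D5 P8 similar
  R3 @ bar2.0: D5 above A4
  R3 @ bar2.1: D5 above A4
  R3 @ bar2.2: D5 above A4
  R3 @ bar2.3: D5 above A4
  R1 @ bar3.0: D4/D5 P8 -> E4/E5 P8 similar
  R2 @ bar3.0: D4/A4 P5 -> E4/E5 P8 similar
  R2 @ bar3.0: D5/A4 P4 -> E5/E5 P1 similar
  R1 @ bar4.0: E4/E5 P8 -> D4/D5 P8 similar
  R2 @ bar4.0: E4/E5 P8 -> D4/A4 P5 similar
  R1 @ bar5.0: D4/D5 P8 -> G3/G4 P8 similar
  R8 @ bar5.0: penult P8 not 3rd/6th
  R2 @ bar6.0: G3/E4 M6 -> A3/A4 P8 similar
  R6 @ bar6.3: closes on m3

No (17 violations)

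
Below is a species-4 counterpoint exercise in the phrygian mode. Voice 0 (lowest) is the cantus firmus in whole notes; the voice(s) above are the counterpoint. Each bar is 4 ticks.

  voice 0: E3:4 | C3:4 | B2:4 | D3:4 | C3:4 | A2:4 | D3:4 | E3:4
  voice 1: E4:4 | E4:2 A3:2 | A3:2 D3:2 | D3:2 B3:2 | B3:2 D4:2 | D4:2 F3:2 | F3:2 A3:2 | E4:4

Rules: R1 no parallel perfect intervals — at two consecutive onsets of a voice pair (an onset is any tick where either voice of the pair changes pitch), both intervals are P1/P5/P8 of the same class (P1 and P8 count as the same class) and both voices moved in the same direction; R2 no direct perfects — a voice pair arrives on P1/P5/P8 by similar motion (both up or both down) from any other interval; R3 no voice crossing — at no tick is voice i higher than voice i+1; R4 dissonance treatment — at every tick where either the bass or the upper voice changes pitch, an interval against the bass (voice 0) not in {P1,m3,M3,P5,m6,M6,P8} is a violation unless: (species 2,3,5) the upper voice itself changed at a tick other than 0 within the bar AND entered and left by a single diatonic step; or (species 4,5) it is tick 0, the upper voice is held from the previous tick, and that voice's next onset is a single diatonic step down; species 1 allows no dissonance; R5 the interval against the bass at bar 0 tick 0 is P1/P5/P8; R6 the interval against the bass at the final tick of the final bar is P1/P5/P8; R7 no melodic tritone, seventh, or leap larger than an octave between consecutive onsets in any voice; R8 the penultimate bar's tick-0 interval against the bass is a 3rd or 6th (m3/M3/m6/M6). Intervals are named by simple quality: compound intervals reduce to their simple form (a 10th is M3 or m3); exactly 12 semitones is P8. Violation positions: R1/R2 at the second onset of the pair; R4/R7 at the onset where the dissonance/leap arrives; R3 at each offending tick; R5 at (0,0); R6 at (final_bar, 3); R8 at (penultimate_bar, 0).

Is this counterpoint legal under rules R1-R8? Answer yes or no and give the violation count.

bar 0: v0=E3 v1=E4 (P8)
bar 1: v0=C3 v1=E4 (M3)
bar 2: v0=B2 v1=A3 (m7)
bar 3: v0=D3 v1=D3 (P1)
bar 4: v0=C3 v1=B3 (M7)
bar 5: v0=A2 v1=D4 (P4)
bar 6: v0=D3 v1=F3 (m3)
bar 7: v0=E3 v1=E4 (P8)
  R4 @ bar2.0: B2/A3 m7 untreated
  R4 @ bar4.0: C3/B3 M7 untreated
  R4 @ bar4.2: C3/D4 M2 untreated
  R4 @ bar5.0: A2/D4 P4 untreated
  R2 @ bar7.0: D3/A3 P5 -> E3/E4 P8 similar

No (5 violations)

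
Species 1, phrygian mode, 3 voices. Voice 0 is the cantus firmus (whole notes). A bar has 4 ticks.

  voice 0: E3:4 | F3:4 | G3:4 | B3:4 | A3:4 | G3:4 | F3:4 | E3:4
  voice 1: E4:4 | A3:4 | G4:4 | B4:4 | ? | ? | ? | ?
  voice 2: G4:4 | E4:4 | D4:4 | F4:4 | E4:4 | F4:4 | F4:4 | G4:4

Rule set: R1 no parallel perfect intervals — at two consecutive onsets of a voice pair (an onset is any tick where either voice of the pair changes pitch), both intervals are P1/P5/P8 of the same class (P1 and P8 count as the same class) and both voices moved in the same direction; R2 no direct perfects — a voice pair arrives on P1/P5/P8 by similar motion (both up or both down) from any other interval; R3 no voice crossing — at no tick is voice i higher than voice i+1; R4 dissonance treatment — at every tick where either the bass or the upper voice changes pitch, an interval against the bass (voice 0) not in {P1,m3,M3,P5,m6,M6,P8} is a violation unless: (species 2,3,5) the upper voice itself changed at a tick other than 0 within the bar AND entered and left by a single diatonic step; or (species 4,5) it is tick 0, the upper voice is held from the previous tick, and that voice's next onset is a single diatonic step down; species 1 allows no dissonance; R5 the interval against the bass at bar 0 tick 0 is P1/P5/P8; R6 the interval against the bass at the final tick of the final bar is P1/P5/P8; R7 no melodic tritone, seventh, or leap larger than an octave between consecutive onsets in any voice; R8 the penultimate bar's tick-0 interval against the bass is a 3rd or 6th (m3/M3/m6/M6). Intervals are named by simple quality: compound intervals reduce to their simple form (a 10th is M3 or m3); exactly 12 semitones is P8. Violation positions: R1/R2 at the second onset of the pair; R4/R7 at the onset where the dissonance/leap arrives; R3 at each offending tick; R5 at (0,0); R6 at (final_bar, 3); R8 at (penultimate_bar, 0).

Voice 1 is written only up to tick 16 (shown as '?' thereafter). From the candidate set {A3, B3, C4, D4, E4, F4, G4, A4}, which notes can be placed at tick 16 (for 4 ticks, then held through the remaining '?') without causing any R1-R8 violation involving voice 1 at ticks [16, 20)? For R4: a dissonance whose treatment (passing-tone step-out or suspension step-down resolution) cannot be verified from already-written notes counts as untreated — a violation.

{}

A3: violates R1,R2,R7
B3: violates R4
C4: violates R7
D4: violates R4
E4: violates R2
F4: violates R3,R7
G4: violates R3,R4
A4: violates R1,R3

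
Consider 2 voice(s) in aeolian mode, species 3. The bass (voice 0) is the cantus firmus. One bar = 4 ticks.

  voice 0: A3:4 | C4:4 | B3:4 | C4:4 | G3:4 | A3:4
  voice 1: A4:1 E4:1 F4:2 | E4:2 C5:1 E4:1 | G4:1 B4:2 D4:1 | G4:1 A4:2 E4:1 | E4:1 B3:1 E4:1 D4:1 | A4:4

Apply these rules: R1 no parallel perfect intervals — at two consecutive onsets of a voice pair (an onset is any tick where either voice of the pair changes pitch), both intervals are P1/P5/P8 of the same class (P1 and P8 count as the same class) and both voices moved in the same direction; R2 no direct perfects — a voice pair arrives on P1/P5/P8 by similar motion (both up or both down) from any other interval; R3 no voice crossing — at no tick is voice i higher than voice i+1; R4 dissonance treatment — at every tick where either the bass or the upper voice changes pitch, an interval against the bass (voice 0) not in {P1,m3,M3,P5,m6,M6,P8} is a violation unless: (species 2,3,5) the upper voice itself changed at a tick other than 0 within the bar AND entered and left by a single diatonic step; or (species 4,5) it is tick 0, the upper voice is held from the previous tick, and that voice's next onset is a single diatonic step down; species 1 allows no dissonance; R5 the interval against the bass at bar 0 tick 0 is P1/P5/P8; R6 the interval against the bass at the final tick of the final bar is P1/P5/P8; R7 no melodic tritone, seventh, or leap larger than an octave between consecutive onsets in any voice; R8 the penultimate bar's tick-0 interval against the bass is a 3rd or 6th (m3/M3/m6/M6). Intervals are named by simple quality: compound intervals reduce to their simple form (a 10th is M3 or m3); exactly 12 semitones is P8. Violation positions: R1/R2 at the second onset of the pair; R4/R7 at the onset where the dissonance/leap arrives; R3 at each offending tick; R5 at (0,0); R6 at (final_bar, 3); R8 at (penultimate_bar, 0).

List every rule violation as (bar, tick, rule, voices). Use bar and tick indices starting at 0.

bar 0: v0=A3 v1=A4 downbeat P8
bar 1: v0=C4 v1=E4 downbeat M3
bar 2: v0=B3 v1=G4 downbeat m6
bar 3: v0=C4 v1=G4 downbeat P5
bar 4: v0=G3 v1=E4 downbeat M6
bar 5: v0=A3 v1=A4 downbeat P8
  -> R2 @ bar 3 tick 0 v(0, 1): B3/D4 m3 -> C4/G4 P5 similar
  -> R2 @ bar 5 tick 0 v(0, 1): G3/D4 P5 -> A3/A4 P8 similar

(3, 0, R2, (0, 1))
(5, 0, R2, (0, 1))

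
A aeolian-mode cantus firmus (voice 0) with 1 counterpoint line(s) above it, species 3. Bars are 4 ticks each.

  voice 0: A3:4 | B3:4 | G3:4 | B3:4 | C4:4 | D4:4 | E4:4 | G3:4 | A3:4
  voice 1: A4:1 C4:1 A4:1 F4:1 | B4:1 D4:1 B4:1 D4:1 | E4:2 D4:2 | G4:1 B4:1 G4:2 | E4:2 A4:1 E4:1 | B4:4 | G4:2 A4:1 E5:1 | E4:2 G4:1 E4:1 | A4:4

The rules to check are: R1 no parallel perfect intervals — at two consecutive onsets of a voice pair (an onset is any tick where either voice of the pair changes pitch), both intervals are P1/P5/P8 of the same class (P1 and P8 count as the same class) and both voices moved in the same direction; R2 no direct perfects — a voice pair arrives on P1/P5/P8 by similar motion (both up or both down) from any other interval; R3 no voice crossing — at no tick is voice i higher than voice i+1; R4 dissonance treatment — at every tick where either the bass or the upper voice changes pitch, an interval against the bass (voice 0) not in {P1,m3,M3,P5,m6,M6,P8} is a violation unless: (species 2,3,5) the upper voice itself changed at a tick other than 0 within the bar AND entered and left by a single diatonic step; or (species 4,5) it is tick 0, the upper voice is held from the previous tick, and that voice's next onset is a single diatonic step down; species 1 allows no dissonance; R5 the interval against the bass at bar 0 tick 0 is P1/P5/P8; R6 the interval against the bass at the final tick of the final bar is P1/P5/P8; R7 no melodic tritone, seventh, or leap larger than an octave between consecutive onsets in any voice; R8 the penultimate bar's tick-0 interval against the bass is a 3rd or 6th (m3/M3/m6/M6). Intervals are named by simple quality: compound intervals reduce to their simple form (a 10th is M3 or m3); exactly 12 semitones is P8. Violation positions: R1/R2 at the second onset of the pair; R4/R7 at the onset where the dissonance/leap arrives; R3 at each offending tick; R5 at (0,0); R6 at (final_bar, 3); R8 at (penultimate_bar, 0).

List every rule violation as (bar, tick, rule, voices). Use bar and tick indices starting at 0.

(1, 0, R2, (0, 1))
(1, 0, R7, (1,))
(6, 2, R4, (0, 1))
(8, 0, R2, (0, 1))

bar 0: v0=A3 v1=A4 downbeat P8
bar 1: v0=B3 v1=B4 downbeat P8
bar 2: v0=G3 v1=E4 downbeat M6
bar 3: v0=B3 v1=G4 downbeat m6
bar 4: v0=C4 v1=E4 downbeat M3
bar 5: v0=D4 v1=B4 downbeat M6
bar 6: v0=E4 v1=G4 downbeat m3
bar 7: v0=G3 v1=E4 downbeat M6
bar 8: v0=A3 v1=A4 downbeat P8
  -> R2 @ bar 1 tick 0 v(0, 1): A3/F4 m6 -> B3/B4 P8 similar
  -> R7 @ bar 1 tick 0 v(1,): F4->B4 leap 6st
  -> R4 @ bar 6 tick 2 v(0, 1): E4/A4 P4 untreated
  -> R2 @ bar 8 tick 0 v(0, 1): G3/E4 M6 -> A3/A4 P8 similar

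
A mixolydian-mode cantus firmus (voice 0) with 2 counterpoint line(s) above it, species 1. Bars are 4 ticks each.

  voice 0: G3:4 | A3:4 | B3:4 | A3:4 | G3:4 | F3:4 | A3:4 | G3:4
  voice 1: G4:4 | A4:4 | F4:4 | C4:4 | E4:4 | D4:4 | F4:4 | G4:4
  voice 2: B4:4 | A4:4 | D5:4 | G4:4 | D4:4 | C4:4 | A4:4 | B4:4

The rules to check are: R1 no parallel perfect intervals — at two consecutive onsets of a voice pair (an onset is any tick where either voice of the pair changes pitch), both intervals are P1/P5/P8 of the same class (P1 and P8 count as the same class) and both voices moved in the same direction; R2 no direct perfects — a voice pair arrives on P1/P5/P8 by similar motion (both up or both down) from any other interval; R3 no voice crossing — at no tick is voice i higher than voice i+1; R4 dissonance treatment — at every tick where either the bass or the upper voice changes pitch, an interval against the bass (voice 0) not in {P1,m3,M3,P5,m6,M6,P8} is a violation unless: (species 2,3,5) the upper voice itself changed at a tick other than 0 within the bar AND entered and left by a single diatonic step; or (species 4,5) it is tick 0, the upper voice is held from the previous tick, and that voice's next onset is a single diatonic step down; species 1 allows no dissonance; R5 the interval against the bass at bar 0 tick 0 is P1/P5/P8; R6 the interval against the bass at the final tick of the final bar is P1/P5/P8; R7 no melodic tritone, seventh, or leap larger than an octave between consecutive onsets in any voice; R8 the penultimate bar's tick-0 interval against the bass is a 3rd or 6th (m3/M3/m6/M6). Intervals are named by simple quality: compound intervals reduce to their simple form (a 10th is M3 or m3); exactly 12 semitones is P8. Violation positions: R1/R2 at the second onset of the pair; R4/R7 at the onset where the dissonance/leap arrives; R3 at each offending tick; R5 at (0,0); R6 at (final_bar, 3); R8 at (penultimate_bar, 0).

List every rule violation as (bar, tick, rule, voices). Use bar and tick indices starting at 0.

(0, 0, R5, (0, 2))
(1, 0, R1, (0, 1))
(2, 0, R4, (0, 1))
(3, 0, R2, (1, 2))
(3, 0, R4, (0, 2))
(4, 0, R2, (0, 2))
(4, 0, R3, (1, 2))
(4, 1, R3, (1, 2))
(4, 2, R3, (1, 2))
(4, 3, R3, (1, 2))
(5, 0, R1, (0, 2))
(5, 0, R3, (1, 2))
(5, 1, R3, (1, 2))
(5, 2, R3, (1, 2))
(5, 3, R3, (1, 2))
(6, 0, R2, (0, 2))
(6, 0, R8, (0, 2))
(7, 3, R6, (0, 2))

bar 0: v0=G3 v1=G4 v2=B4 downbeat M3
bar 1: v0=A3 v1=A4 v2=A4 downbeat P8
bar 2: v0=B3 v1=F4 v2=D5 downbeat m3
bar 3: v0=A3 v1=C4 v2=G4 downbeat m7
bar 4: v0=G3 v1=E4 v2=D4 downbeat P5
bar 5: v0=F3 v1=D4 v2=C4 downbeat P5
bar 6: v0=A3 v1=F4 v2=A4 downbeat P8
bar 7: v0=G3 v1=G4 v2=B4 downbeat M3
  -> R5 @ bar 0 tick 0 v(0, 2): opens on M3
  -> R1 @ bar 1 tick 0 v(0, 1): G3/G4 P8 -> A3/A4 P8 similar
  -> R4 @ bar 2 tick 0 v(0, 1): B3/F4 TT untreated
  -> R2 @ bar 3 tick 0 v(1, 2): F4/D5 M6 -> C4/G4 P5 similar
  -> R4 @ bar 3 tick 0 v(0, 2): A3/G4 m7 untreated
  -> R2 @ bar 4 tick 0 v(0, 2): A3/G4 m7 -> G3/D4 P5 similar
  -> R3 @ bar 4 tick 0 v(1, 2): E4 above D4
  -> R3 @ bar 4 tick 1 v(1, 2): E4 above D4
  -> R3 @ bar 4 tick 2 v(1, 2): E4 above D4
  -> R3 @ bar 4 tick 3 v(1, 2): E4 above D4
  -> R1 @ bar 5 tick 0 v(0, 2): G3/D4 P5 -> F3/C4 P5 similar
  -> R3 @ bar 5 tick 0 v(1, 2): D4 above C4
  -> R3 @ bar 5 tick 1 v(1, 2): D4 above C4
  -> R3 @ bar 5 tick 2 v(1, 2): D4 above C4
  -> R3 @ bar 5 tick 3 v(1, 2): D4 above C4
  -> R2 @ bar 6 tick 0 v(0, 2): F3/C4 P5 -> A3/A4 P8 similar
  -> R8 @ bar 6 tick 0 v(0, 2): penult P8 not 3rd/6th
  -> R6 @ bar 7 tick 3 v(0, 2): closes on M3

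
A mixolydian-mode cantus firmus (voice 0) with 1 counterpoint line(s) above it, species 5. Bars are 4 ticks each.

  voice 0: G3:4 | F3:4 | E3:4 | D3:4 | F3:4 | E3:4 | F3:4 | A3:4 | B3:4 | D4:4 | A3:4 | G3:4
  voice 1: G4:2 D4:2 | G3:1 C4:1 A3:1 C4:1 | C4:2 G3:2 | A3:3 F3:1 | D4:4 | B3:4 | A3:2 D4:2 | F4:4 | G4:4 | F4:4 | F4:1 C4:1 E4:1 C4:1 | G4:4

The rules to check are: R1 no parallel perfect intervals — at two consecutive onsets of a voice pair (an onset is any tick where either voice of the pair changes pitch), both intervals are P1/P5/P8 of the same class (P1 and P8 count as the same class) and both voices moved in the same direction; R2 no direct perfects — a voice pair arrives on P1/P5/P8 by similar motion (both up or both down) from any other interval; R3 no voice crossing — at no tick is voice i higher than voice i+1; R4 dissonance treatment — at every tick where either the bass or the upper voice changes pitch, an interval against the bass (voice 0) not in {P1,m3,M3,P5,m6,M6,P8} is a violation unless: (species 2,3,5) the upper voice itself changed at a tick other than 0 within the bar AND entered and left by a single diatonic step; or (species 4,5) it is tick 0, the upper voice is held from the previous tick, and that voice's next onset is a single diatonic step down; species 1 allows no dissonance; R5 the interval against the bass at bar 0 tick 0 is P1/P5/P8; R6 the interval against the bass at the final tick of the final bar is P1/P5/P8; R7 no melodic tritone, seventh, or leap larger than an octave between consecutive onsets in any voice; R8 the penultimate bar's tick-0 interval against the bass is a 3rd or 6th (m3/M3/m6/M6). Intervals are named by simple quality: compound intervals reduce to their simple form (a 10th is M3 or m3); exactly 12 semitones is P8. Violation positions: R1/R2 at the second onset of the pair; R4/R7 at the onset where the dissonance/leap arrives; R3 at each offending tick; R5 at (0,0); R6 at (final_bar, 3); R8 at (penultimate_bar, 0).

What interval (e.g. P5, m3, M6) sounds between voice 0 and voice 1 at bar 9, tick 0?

voice 0=D4 voice 1=F4 -> m3

m3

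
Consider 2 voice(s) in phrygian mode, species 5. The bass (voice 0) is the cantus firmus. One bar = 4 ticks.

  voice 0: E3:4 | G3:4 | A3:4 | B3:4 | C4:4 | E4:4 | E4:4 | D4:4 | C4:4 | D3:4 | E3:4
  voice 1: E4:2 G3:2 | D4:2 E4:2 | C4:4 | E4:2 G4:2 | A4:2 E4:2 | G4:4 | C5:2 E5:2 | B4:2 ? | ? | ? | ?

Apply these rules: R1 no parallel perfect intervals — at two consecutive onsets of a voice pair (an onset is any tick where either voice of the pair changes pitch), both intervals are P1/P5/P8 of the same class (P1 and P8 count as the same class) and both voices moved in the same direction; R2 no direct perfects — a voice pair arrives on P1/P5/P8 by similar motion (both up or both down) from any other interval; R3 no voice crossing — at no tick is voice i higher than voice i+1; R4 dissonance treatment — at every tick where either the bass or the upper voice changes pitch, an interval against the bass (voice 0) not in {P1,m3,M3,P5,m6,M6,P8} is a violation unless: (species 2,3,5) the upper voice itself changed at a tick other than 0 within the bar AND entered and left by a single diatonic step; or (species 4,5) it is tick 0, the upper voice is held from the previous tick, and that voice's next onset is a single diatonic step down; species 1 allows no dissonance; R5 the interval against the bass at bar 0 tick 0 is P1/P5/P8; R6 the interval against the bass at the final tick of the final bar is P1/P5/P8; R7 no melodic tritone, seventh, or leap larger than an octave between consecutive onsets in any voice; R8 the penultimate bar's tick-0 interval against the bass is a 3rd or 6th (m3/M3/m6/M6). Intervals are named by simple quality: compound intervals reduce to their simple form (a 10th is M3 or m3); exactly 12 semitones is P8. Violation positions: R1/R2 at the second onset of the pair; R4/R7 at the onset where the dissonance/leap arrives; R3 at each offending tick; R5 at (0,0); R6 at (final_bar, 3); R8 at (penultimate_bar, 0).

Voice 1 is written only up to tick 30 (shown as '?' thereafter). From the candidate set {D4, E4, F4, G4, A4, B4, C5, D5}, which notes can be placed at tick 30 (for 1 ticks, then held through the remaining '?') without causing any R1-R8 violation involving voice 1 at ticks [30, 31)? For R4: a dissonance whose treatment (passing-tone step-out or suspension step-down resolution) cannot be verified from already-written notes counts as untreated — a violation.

{A4, B4, D4, D5}

D4: legal
E4: violates R4
F4: violates R7
G4: violates R4
A4: legal
B4: legal
C5: violates R4
D5: legal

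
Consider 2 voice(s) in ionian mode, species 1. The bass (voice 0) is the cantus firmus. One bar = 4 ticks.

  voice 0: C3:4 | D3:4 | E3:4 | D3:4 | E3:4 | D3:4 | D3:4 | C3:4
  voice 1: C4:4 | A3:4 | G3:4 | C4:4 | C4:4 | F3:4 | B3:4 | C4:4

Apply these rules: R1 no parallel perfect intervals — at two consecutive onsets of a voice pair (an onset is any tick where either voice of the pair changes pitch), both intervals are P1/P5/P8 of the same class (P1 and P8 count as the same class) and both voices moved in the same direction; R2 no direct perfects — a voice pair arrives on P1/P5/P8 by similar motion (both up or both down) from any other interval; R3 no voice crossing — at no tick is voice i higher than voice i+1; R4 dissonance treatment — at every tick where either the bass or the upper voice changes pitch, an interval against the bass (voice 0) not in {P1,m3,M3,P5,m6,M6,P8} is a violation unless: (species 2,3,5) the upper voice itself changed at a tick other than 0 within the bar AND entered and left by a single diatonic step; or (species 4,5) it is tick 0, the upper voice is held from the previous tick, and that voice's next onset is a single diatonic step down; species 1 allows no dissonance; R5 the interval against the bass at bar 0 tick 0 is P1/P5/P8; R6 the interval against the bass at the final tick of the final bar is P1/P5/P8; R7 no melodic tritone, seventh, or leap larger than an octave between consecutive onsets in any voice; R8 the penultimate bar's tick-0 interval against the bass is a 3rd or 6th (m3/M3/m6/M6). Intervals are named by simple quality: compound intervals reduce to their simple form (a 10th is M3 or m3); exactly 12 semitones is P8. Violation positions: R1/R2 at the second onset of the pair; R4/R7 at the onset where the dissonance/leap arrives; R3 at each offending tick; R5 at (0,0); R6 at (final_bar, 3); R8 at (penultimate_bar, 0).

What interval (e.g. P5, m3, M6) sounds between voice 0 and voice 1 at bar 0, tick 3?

P8

voice 0=C3 voice 1=C4 -> P8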